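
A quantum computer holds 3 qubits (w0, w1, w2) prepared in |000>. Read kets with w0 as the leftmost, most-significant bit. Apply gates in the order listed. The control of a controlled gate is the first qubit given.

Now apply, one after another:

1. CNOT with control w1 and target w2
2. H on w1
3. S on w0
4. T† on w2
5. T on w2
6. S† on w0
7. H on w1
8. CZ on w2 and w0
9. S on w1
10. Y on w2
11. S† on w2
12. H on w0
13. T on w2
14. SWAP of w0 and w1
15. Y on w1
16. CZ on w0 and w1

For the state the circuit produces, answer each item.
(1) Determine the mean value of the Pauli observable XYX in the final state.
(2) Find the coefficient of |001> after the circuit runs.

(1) The observable XYX averages to 0. Key observation: steps 2-7 multiply out to the identity, so the circuit reduces to the remaining gates.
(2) The amplitude on |001> is -sqrt(2)*exp(3*I*pi/4)/2.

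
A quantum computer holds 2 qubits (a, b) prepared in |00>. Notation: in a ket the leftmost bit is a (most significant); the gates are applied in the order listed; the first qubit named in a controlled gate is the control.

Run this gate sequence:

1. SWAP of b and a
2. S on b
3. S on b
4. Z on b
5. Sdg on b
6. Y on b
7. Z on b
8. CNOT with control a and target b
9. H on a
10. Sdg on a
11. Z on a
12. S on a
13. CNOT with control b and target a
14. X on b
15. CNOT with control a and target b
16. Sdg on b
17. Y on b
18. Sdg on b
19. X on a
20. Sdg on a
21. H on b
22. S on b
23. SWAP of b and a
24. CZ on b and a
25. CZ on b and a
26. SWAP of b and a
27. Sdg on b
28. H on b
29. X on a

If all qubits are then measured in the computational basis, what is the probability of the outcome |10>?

The probability of measuring |10> is 1/2.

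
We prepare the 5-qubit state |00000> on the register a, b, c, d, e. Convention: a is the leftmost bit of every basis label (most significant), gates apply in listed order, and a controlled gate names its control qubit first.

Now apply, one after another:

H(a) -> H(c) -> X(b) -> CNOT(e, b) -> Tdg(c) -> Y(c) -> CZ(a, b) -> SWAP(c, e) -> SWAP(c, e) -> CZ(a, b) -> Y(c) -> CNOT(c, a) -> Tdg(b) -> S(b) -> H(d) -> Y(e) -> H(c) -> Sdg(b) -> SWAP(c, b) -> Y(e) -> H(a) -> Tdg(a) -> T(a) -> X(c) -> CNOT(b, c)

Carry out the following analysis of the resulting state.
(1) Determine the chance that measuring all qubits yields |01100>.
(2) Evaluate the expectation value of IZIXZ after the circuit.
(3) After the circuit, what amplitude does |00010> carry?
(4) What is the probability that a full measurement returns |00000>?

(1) The probability of measuring |01100> is 1/4 - sqrt(2)/8. Key observation: the block from step 6 through step 11 cancels to the identity and can be dropped.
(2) The expectation value of IZIXZ is sqrt(2)/2.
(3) The amplitude on |00010> is sqrt(2)*(-I - exp(3*I*pi/4))/4.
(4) A full measurement returns |00000> with probability sqrt(2)/8 + 1/4.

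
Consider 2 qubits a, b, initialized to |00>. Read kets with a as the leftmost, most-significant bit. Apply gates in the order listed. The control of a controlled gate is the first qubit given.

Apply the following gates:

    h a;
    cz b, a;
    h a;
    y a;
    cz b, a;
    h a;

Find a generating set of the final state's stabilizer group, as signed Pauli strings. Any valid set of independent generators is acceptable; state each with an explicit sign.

The stabilizer group can be generated by -XI, +IZ, among other valid generating sets.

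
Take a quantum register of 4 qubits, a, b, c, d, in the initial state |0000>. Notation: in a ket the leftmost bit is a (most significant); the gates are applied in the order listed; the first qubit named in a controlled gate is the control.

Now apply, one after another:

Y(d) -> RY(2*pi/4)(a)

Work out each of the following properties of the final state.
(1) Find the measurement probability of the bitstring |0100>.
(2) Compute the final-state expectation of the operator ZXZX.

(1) Outcome |0100> occurs with probability 0.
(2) The expectation value of ZXZX is 0.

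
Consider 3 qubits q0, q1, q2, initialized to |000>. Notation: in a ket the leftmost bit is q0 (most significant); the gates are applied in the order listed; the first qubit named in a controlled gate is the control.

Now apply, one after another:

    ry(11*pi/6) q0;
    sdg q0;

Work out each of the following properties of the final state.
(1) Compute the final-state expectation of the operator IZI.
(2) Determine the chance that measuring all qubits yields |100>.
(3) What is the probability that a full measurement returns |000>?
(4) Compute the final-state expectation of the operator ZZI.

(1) The expectation value of IZI is 1.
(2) Outcome |100> occurs with probability 1/2 - sqrt(3)/4.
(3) Outcome |000> occurs with probability sqrt(3)/4 + 1/2.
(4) The observable ZZI averages to sqrt(3)/2.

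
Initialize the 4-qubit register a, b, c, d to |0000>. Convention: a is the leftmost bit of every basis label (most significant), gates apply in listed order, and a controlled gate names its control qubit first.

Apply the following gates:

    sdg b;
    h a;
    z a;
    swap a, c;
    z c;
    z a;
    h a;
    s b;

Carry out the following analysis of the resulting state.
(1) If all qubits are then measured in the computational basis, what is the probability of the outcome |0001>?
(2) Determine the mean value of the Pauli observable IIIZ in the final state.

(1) Outcome |0001> occurs with probability 0.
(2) The observable IIIZ averages to 1.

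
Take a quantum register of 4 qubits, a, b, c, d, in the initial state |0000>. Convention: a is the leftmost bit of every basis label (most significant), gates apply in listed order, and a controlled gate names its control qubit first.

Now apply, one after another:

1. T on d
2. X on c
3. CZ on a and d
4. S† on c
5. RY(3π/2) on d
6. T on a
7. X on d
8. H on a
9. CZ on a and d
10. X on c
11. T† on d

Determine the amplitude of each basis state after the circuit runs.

The resulting statevector has amplitude -I/2 on |0000>, exp(I*pi/4)/2 on |0001>, -I/2 on |1000>, -exp(I*pi/4)/2 on |1001>, and 0 on every other basis state.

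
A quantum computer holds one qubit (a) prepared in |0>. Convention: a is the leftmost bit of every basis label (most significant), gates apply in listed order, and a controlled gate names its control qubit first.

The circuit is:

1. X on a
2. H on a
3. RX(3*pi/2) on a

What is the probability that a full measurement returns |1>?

A full measurement returns |1> with probability 1/2.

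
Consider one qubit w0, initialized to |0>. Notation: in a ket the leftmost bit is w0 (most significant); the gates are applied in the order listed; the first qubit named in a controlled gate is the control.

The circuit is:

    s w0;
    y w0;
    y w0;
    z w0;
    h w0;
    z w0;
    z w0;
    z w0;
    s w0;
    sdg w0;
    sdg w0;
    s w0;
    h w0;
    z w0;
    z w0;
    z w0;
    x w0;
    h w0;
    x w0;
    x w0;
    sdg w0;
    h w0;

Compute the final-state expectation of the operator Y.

In the final state, Y has expectation 1.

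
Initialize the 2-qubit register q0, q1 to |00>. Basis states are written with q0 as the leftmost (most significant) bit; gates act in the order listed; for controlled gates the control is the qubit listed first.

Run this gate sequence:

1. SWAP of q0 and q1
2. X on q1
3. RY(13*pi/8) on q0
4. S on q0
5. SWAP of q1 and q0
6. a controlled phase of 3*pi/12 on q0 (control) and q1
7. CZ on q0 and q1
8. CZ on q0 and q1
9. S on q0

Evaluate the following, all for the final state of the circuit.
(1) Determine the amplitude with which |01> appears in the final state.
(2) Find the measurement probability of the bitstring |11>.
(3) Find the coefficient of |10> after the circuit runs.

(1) |01> carries amplitude 0 in the final state.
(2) A full measurement returns |11> with probability sin(3*pi/16)**2.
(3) The final state's coefficient on |10> equals -I*cos(3*pi/16).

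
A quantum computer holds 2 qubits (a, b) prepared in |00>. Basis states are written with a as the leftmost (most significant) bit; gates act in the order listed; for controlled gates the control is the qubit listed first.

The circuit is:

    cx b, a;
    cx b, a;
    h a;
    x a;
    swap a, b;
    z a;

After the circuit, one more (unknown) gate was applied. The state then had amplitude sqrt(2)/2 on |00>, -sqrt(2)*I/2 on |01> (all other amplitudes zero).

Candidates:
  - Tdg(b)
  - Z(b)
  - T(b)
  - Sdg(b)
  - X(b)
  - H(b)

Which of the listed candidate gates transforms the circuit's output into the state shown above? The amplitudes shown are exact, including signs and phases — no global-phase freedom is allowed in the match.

The applied gate was Sdg(b). Key observation: the block from step 1 through step 2 cancels to the identity and can be dropped.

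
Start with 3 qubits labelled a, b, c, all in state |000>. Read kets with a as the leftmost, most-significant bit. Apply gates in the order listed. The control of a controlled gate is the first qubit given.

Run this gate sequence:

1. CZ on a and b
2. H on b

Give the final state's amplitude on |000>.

|000> carries amplitude sqrt(2)/2 in the final state.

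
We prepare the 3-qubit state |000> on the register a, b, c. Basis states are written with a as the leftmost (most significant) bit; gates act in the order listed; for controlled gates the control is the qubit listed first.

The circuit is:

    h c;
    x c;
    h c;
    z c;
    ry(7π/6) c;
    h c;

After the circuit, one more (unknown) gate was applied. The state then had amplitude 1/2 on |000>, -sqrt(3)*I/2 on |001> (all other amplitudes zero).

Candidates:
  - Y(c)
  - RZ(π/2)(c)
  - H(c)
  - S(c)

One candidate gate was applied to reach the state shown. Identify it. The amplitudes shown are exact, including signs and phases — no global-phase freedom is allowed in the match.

It was S(c) that produced the state shown. Key observation: steps 1-4 multiply out to the identity, so the circuit reduces to the remaining gates.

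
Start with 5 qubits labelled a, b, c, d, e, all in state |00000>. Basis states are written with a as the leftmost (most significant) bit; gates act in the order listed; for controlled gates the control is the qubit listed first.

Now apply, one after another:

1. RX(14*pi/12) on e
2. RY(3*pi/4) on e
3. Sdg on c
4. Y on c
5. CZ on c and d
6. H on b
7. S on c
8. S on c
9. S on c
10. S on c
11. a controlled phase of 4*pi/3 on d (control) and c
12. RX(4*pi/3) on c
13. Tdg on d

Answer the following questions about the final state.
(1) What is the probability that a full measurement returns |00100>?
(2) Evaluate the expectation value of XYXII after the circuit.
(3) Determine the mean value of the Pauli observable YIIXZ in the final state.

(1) A full measurement returns |00100> with probability sqrt(6)/64 + 1/16. Key observation: the block from step 7 through step 10 cancels to the identity and can be dropped.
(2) The observable XYXII averages to 0.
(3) The expectation value of YIIXZ is 0.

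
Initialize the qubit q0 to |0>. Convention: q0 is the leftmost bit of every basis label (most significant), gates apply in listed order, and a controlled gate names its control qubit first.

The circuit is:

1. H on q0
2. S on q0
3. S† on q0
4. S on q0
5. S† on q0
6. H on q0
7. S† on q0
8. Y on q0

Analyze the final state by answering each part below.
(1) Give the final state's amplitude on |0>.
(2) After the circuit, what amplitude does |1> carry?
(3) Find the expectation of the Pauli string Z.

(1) The final state's coefficient on |0> equals 0. Key observation: the block from step 2 through step 5 cancels to the identity and can be dropped.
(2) The amplitude on |1> is I.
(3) In the final state, Z has expectation -1.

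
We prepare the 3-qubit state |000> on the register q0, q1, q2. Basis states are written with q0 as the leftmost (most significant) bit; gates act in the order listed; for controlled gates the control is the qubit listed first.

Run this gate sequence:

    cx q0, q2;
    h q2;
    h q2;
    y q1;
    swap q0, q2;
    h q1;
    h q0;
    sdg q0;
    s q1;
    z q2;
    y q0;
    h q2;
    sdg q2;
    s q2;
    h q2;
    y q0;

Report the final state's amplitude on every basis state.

The resulting statevector has amplitude I/2 on |000>, 0 on |001>, 1/2 on |010>, 0 on |011>, 1/2 on |100>, 0 on |101>, -I/2 on |110>, 0 on |111>. Key observation: the block from step 11 through step 16 cancels to the identity and can be dropped.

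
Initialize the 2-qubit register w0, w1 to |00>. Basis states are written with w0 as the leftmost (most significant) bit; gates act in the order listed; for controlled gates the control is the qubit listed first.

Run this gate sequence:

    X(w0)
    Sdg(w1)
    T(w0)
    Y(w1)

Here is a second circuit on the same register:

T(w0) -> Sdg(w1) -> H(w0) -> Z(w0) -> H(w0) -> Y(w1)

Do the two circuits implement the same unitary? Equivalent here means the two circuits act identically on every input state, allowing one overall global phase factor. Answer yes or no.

No: there is an input state on which the two circuits produce genuinely different outputs (not merely differing by a phase).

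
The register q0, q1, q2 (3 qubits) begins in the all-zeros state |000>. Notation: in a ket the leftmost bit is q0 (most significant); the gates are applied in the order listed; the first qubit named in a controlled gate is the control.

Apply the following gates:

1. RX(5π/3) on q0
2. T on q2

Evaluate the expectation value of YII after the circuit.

The observable YII averages to sqrt(3)/2.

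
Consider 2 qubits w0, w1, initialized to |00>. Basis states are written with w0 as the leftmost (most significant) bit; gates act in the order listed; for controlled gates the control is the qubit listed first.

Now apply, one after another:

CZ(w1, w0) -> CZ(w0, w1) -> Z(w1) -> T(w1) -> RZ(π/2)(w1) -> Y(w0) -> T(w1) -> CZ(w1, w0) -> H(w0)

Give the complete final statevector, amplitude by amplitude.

The resulting statevector has amplitude sqrt(2)*exp(I*pi/4)/2 on |00>, 0 on |01>, -sqrt(2)*exp(I*pi/4)/2 on |10>, 0 on |11>.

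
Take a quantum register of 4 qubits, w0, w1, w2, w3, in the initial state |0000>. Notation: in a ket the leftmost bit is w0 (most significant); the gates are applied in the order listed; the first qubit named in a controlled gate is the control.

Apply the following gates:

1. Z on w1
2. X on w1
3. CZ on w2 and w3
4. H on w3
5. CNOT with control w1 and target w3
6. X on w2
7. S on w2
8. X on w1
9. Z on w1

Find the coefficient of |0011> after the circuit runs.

|0011> carries amplitude sqrt(2)*I/2 in the final state.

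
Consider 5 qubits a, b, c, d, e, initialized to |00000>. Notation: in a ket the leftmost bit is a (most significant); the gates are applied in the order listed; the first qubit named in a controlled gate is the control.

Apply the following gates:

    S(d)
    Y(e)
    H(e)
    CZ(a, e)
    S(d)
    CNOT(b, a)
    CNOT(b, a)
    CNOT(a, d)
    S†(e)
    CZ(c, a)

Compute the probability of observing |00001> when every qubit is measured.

A full measurement returns |00001> with probability 1/2. Key observation: steps 6-7 multiply out to the identity, so the circuit reduces to the remaining gates.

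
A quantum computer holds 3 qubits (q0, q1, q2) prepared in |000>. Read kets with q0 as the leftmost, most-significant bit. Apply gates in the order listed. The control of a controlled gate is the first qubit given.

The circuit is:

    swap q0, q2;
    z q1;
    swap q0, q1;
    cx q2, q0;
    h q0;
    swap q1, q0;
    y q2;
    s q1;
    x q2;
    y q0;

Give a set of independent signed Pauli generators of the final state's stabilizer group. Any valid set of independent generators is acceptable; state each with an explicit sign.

The final state is stabilized by the group generated by +IYI, -ZII, +IIZ; other independent generating sets are equally valid.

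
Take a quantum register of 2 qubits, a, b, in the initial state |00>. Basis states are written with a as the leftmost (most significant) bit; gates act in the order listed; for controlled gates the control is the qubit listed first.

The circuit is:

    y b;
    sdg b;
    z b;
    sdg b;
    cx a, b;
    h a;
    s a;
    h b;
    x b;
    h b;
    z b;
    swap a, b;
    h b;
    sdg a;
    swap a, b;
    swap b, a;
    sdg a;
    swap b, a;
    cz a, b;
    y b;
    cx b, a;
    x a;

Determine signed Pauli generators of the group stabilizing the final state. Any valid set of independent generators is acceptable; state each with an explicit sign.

The stabilizer group can be generated by -YI, +IZ, among other valid generating sets. Key observation: the block from step 8 through step 11 cancels to the identity and can be dropped.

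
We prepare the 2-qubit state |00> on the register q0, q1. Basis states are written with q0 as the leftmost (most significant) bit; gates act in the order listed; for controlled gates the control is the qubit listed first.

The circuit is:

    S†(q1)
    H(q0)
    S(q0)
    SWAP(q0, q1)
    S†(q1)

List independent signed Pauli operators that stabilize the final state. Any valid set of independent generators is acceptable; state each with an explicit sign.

One valid set of independent stabilizer generators is +IX, +ZI (any independent generating set of the same group is equally correct).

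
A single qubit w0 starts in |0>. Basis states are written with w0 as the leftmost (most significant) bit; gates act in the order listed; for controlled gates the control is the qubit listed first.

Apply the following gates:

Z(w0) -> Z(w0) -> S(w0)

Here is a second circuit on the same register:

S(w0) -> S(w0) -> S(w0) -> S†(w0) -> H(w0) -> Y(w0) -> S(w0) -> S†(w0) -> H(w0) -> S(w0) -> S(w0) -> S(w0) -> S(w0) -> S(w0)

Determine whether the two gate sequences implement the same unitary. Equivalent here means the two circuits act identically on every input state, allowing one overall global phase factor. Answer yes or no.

No — the two circuits implement different unitaries, even allowing a global phase.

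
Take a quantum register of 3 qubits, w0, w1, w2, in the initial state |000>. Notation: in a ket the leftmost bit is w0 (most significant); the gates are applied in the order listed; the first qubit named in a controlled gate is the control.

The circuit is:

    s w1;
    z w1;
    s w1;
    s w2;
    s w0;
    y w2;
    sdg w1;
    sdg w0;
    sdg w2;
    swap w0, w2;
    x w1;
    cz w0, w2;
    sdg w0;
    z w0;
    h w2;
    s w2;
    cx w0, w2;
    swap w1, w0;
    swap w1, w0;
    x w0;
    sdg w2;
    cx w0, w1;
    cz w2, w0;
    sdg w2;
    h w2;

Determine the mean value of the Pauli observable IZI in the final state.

In the final state, IZI has expectation -1. Key observation: gates 18-19 undo each other exactly, leaving only the rest of the circuit to track.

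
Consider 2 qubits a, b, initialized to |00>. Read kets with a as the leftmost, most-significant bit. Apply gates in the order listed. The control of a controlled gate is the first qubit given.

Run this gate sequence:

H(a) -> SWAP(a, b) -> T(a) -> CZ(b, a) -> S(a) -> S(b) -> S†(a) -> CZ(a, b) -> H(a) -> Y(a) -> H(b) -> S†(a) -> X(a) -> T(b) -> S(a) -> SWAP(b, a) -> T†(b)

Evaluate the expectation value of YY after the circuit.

In the final state, YY has expectation 1/2.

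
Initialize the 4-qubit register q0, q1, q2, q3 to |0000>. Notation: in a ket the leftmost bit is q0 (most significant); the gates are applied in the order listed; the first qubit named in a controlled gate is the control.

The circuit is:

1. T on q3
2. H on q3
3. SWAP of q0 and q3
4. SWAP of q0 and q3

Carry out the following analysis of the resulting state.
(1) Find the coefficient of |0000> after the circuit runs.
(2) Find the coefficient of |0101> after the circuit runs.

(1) The amplitude on |0000> is sqrt(2)/2. Key observation: steps 3-4 multiply out to the identity, so the circuit reduces to the remaining gates.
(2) The final state's coefficient on |0101> equals 0.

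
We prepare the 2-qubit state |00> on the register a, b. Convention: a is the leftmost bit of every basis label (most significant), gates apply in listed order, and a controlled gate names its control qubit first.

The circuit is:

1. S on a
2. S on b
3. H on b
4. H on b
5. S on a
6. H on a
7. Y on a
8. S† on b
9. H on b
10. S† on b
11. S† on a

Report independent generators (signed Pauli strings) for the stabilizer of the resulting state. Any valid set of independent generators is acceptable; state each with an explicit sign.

One valid set of independent stabilizer generators is +YI, -IY (any independent generating set of the same group is equally correct).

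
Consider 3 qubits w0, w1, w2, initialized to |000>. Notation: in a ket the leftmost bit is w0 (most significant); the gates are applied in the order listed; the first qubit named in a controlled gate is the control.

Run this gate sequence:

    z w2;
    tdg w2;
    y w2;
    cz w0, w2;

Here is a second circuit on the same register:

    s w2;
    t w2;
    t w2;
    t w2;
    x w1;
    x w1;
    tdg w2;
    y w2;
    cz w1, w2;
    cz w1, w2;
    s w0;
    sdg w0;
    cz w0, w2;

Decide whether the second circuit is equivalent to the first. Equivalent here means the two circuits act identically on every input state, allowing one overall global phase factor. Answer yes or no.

No: there is an input state on which the two circuits produce genuinely different outputs (not merely differing by a phase).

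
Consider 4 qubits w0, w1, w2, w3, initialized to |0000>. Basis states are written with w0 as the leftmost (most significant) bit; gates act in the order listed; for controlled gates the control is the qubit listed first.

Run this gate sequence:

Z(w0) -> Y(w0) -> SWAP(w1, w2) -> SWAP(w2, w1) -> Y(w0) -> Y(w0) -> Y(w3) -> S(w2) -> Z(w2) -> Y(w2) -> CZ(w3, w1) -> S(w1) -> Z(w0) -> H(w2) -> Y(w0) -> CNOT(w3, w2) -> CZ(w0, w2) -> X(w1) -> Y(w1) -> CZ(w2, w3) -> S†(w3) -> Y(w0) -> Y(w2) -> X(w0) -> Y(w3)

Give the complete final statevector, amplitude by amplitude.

After the circuit, the state carries amplitude -sqrt(2)*I/2 on |0000>, sqrt(2)*I/2 on |0010>, and 0 on every other basis state.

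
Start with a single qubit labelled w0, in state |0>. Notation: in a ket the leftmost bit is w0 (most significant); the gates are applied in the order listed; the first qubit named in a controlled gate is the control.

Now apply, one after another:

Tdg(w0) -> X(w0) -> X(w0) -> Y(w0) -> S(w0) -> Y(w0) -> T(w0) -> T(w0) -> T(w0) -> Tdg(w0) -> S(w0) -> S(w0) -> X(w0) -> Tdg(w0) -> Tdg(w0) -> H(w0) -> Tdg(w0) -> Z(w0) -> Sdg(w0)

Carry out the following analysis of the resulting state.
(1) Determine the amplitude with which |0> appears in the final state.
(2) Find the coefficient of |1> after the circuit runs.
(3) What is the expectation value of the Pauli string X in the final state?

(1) The amplitude on |0> is sqrt(2)/2.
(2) The final state's coefficient on |1> equals -sqrt(2)*exp(I*pi/4)/2.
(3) The expectation value of X is -sqrt(2)/2.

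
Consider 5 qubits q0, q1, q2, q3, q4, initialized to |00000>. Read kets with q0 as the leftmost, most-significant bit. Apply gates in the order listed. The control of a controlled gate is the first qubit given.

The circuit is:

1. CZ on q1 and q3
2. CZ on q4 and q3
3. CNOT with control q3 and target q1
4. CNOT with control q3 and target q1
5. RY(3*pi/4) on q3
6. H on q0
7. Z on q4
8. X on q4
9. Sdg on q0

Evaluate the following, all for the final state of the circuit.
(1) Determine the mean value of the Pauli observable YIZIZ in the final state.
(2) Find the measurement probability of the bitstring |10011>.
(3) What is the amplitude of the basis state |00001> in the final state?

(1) In the final state, YIZIZ has expectation 1.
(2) A full measurement returns |10011> with probability sqrt(2)/8 + 1/4.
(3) The final state's coefficient on |00001> equals sqrt(4 - 2*sqrt(2))/4.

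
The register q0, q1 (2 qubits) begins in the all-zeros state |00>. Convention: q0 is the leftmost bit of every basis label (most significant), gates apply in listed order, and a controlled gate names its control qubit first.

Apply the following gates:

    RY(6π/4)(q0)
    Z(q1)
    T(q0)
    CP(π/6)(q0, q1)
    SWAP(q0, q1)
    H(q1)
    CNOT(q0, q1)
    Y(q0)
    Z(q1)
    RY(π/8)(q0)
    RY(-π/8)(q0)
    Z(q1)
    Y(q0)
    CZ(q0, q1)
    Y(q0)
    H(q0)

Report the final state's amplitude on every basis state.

The final amplitudes are sqrt(2)*(-I + exp(3*I*pi/4))/4 on |00>, sqrt(2)*(-I - exp(3*I*pi/4))/4 on |01>, sqrt(2)*(-exp(3*I*pi/4) + I)/4 on |10>, sqrt(2)*(exp(3*I*pi/4) + I)/4 on |11>.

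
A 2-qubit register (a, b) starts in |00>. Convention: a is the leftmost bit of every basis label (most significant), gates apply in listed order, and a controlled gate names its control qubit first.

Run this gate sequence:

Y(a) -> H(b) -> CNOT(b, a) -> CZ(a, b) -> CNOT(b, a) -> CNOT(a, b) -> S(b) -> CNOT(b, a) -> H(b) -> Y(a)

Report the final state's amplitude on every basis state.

The resulting statevector has amplitude 1/2 on |00>, 1/2 on |01>, -I/2 on |10>, I/2 on |11>.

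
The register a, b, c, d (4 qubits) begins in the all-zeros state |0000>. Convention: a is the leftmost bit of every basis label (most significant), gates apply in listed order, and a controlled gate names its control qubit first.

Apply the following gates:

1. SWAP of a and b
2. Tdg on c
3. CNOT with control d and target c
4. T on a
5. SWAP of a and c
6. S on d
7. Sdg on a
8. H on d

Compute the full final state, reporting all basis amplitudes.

The resulting statevector has amplitude sqrt(2)/2 on |0000>, sqrt(2)/2 on |0001>, and 0 on every other basis state.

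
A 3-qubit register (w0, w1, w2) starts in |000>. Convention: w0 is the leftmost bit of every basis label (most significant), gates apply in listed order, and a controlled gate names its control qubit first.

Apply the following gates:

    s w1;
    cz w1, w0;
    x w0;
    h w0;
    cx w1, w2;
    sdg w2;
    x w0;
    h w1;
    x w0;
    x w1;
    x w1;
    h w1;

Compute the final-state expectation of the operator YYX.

The expectation value of YYX is 0. Key observation: steps 10-11 multiply out to the identity, so the circuit reduces to the remaining gates.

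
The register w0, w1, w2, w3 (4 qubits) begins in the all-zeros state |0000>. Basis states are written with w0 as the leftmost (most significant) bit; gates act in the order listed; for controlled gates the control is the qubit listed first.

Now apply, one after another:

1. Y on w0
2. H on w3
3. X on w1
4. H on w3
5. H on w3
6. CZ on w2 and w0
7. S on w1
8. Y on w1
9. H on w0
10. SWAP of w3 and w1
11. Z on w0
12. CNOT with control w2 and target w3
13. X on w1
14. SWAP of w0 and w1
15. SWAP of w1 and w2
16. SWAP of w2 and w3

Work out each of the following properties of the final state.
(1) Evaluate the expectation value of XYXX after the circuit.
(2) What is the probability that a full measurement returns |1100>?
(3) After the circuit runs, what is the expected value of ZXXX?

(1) The expectation value of XYXX is 0.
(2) A full measurement returns |1100> with probability 0.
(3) The expectation value of ZXXX is 0.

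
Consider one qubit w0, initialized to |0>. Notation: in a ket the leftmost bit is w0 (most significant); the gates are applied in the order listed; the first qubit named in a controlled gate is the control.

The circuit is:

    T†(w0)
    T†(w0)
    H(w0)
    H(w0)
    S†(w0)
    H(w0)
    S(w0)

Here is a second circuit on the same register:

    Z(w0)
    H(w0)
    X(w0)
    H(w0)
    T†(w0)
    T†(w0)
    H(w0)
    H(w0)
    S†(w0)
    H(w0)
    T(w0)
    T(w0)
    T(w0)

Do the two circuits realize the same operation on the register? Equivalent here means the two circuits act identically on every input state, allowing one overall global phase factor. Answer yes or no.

No, they are not equivalent — no single phase factor reconciles the two unitaries.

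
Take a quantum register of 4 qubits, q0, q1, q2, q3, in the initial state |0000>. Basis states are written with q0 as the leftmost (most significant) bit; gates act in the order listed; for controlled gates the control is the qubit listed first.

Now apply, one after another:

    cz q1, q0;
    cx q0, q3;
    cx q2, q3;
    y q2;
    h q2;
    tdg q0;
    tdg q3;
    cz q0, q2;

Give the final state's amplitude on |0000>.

The final state's coefficient on |0000> equals sqrt(2)*I/2.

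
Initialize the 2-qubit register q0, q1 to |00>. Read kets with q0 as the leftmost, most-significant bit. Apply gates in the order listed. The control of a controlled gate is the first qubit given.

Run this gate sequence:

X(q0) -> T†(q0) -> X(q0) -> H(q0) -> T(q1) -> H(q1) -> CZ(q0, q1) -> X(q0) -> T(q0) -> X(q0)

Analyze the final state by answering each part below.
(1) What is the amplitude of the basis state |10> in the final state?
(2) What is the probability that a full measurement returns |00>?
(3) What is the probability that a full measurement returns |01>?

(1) The amplitude on |10> is -exp(3*I*pi/4)/2.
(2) The probability of measuring |00> is 1/4.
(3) The probability of measuring |01> is 1/4.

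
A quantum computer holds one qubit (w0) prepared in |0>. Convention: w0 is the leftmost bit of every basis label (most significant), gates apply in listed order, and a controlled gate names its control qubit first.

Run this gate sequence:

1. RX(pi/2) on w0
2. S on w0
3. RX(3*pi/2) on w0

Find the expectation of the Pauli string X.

In the final state, X has expectation 1.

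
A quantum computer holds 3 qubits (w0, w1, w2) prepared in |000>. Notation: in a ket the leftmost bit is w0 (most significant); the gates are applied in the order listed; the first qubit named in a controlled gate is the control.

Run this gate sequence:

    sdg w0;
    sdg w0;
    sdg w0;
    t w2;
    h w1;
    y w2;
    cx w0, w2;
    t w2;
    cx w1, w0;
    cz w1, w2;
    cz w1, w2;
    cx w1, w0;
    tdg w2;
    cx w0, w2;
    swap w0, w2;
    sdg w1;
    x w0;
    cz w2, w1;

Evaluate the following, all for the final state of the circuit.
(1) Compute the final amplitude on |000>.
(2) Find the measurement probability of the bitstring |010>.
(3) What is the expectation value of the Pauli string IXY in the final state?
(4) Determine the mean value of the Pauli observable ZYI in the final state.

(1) The final state's coefficient on |000> equals sqrt(2)*I/2. Key observation: steps 7-14 multiply out to the identity, so the circuit reduces to the remaining gates.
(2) The probability of measuring |010> is 1/2.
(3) In the final state, IXY has expectation 0.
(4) The observable ZYI averages to -1.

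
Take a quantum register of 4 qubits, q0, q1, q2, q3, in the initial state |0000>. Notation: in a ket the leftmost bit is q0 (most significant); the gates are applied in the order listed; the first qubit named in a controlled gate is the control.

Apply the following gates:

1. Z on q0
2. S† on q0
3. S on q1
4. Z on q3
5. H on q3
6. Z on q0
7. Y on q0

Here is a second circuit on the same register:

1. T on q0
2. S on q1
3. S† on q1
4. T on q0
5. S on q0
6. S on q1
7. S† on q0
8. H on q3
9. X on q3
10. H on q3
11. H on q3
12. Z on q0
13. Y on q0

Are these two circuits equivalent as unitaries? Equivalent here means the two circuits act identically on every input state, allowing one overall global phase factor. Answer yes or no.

Yes — the two circuits implement the same unitary up to a global phase.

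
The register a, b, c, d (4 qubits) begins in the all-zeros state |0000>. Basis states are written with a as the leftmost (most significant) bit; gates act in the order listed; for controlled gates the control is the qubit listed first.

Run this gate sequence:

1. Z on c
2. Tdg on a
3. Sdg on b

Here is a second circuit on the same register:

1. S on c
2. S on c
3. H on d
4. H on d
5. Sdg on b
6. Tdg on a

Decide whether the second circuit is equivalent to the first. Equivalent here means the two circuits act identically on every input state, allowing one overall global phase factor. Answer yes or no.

Yes: on every input state the two circuits agree up to one overall phase factor.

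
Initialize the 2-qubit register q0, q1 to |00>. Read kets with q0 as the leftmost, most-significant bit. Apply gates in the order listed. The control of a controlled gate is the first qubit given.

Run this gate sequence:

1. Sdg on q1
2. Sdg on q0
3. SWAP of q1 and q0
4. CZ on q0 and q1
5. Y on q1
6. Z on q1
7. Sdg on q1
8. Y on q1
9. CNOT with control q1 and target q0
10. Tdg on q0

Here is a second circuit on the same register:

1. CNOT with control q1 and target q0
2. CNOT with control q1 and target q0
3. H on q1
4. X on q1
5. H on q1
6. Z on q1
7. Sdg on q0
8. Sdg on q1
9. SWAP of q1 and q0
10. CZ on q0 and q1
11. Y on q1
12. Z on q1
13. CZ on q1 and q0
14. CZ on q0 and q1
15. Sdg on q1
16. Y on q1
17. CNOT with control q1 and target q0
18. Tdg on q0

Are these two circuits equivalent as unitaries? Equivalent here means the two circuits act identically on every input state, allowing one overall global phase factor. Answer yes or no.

Yes — the two circuits implement the same unitary up to a global phase.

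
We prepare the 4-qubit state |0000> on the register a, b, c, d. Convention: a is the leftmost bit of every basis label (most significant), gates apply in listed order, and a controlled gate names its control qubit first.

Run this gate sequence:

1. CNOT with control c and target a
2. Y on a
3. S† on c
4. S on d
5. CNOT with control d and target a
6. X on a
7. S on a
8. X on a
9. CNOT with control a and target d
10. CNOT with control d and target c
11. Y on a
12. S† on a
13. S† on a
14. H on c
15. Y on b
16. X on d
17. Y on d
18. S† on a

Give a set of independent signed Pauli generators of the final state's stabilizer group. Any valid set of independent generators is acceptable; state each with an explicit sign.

The stabilizer group can be generated by -IIXI, +ZIII, -IZII, -IIIZ, among other valid generating sets.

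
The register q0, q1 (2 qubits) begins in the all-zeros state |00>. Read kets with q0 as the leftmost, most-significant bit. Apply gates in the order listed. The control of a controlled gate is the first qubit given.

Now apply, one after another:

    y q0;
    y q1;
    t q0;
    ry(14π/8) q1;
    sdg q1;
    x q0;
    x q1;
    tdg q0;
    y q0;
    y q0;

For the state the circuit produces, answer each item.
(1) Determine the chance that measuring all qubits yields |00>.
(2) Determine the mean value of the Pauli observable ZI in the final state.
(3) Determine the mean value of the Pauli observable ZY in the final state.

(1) A full measurement returns |00> with probability sqrt(2)/4 + 1/2.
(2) In the final state, ZI has expectation 1.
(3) The expectation value of ZY is sqrt(2)/2.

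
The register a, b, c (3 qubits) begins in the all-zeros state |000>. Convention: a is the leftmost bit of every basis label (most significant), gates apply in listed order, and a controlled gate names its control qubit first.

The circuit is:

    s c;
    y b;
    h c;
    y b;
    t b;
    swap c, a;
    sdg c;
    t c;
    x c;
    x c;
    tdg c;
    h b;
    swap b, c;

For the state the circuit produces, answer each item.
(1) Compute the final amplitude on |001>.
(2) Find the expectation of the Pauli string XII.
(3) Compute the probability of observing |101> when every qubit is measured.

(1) |001> carries amplitude 1/2 in the final state. Key observation: gates 8-11 undo each other exactly, leaving only the rest of the circuit to track.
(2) In the final state, XII has expectation 1.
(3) The probability of measuring |101> is 1/4.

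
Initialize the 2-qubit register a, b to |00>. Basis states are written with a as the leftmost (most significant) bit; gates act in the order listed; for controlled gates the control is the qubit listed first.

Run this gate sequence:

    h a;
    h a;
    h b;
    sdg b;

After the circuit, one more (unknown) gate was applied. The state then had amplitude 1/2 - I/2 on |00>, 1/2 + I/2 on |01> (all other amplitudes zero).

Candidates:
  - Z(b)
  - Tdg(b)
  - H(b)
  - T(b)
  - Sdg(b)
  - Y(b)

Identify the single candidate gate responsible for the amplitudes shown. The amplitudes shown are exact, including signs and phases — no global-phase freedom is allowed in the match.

The applied gate was H(b). Key observation: gates 1-2 undo each other exactly, leaving only the rest of the circuit to track.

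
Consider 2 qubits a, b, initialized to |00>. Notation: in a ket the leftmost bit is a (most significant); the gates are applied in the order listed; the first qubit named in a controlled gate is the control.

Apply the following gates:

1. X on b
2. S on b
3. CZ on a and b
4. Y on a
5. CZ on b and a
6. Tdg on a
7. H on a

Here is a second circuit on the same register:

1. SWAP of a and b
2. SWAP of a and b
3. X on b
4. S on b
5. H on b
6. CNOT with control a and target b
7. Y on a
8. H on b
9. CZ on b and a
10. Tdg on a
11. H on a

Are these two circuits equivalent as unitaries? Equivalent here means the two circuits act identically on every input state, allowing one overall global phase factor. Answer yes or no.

Yes: on every input state the two circuits agree up to one overall phase factor.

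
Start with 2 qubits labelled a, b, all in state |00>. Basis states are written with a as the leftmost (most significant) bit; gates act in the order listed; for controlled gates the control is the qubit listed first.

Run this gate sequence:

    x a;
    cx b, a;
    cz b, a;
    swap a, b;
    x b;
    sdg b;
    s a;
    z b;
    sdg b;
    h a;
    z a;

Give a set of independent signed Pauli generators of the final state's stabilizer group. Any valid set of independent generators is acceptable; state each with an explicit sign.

The final state is stabilized by the group generated by -XI, +IZ; other independent generating sets are equally valid.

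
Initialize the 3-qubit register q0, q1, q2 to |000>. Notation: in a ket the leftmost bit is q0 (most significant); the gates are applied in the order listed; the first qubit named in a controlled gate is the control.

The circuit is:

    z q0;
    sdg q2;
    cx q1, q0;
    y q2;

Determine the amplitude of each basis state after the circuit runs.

After the circuit, the state carries amplitude I on |001>, and 0 on every other basis state.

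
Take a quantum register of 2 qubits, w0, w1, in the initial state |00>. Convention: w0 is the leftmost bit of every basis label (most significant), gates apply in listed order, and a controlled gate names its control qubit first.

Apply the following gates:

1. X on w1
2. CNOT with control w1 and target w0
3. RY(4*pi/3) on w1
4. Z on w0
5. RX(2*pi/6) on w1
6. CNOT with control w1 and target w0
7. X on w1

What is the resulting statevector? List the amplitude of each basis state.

The resulting statevector has amplitude sqrt(3)*(1 - I)/4 on |00>, 0 on |01>, 0 on |10>, 3/4 - I/4 on |11>.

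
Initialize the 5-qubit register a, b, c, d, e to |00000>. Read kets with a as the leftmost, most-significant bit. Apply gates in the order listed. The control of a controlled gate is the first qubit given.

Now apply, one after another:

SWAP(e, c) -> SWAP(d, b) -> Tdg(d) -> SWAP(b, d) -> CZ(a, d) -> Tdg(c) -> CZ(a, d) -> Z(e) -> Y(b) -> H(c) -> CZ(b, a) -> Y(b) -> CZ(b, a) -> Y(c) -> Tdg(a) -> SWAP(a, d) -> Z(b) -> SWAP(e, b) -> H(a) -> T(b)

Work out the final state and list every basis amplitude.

The resulting statevector has amplitude -I/2 on |00000>, I/2 on |00100>, -I/2 on |10000>, I/2 on |10100>, and 0 on every other basis state.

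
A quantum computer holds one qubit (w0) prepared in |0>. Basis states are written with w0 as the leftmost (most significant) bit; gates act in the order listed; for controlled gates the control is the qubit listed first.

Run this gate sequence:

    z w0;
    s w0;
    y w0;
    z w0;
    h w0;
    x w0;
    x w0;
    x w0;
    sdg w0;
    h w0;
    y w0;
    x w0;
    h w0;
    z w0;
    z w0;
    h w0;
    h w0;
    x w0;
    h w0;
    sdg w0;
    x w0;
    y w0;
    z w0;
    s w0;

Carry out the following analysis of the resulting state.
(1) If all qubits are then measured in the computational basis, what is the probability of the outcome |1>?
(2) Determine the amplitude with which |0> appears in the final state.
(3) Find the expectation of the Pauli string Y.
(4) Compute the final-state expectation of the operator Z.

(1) A full measurement returns |1> with probability 1/2.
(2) The final state's coefficient on |0> equals -1/2 + I/2.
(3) In the final state, Y has expectation -1.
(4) In the final state, Z has expectation 0.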